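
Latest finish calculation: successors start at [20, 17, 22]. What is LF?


LF = min of all successor start times
Successors start at: [20, 17, 22]
LF = min(20, 17, 22)
= 17


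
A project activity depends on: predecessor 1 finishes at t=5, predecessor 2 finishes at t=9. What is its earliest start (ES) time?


ES = max of all predecessor completion times
Predecessors: [5, 9]
ES = max(5, 9)
= 9


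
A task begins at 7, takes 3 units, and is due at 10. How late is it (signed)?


Completion = 7 + 3 = 10
Lateness = C - d = 10 - 10
= 0


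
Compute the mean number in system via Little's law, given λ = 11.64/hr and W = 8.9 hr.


Little's law: L = λ × W
= 11.64 × 8.9
= 103.60


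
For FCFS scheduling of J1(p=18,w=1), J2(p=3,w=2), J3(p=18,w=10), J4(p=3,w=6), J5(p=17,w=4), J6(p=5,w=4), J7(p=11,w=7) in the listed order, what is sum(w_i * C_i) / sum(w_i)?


Completion times:
  J1: C=18, w×C=1×18=18
  J2: C=21, w×C=2×21=42
  J3: C=39, w×C=10×39=390
  J4: C=42, w×C=6×42=252
  J5: C=59, w×C=4×59=236
  J6: C=64, w×C=4×64=256
  J7: C=75, w×C=7×75=525
Sum w×C = 1719
Sum w = 34
Weighted avg = 1719/34
= 50.56


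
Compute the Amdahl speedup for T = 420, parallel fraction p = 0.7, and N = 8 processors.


Amdahl's law: T_p = T × ((1-p) + p/N)
= 420 × ((1-0.7) + 0.7/8)
= 420 × (0.30 + 0.0875)
= 420 × 0.3875
= 162.75
Speedup = 420/162.75
= 2.58×


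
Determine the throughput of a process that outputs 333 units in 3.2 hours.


Throughput = units / time
= 333 / 3.2
= 104.1 units/hour


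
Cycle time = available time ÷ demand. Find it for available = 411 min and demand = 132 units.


Cycle time = available time / demand
= 411 / 132
= 3.11 min/unit


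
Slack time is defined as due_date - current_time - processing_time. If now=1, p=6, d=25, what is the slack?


Slack = due - current_time - processing
= 25 - 1 - 6
= 18


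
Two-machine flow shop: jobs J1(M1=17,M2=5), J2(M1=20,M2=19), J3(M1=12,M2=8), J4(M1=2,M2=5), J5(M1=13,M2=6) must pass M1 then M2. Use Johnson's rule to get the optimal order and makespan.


Johnson's rule:
Group 1 (M1≤M2, sort by M1): ['J4']
Group 2 (M1>M2, sort desc M2): ['J2', 'J3', 'J5', 'J1']
Sequence: J4 → J2 → J3 → J5 → J1
Makespan calculation:
  J4: M1 done=2, M2 done=7
  J2: M1 done=22, M2 done=41
  J3: M1 done=34, M2 done=49
  J5: M1 done=47, M2 done=55
  J1: M1 done=64, M2 done=69
= Sequence: J4 → J2 → J3 → J5 → J1, Makespan: 69


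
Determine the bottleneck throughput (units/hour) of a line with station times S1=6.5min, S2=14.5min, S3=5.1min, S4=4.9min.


Bottleneck = longest station time
Station times: [6.5, 14.5, 5.1, 4.9]
Max = 14.5 min
Rate = 60 / 14.5
= 4.14 units/hour (bottleneck: 14.5min)


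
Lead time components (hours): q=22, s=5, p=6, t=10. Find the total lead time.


Lead time = queue + setup + processing + transit
= 22 + 5 + 6 + 10
= 43 hours


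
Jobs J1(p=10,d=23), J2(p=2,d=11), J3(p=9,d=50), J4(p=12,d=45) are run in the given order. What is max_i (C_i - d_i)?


Lateness per job (L = C - d):
  J1: C=10, d=23, L=-13
  J2: C=12, d=11, L=1
  J3: C=21, d=50, L=-29
  J4: C=33, d=45, L=-12
Lmax = max(-13, 1, -29, -12)
= 1


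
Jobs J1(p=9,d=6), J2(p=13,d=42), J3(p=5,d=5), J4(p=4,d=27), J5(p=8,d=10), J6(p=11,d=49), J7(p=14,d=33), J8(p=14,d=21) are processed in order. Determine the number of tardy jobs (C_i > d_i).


Completion vs due date:
  J1: C=9, d=6 → TARDY
  J2: C=22, d=42 → on time
  J3: C=27, d=5 → TARDY
  J4: C=31, d=27 → TARDY
  J5: C=39, d=10 → TARDY
  J6: C=50, d=49 → TARDY
  J7: C=64, d=33 → TARDY
  J8: C=78, d=21 → TARDY
Tardy jobs: J1, J3, J4, J5, J6, J7, J8
Count = 7


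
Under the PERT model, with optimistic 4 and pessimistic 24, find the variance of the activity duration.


σ² = ((p - o) / 6)² = (p - o)² / 36
= (24 - 4)² / 36
= 20² / 36
= 400 / 36
= 11.1111


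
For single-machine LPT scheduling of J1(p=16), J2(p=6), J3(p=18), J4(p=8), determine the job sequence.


LPT: sort by longest processing time first
  J3: p=18
  J1: p=16
  J4: p=8
  J2: p=6
Order: J3 → J1 → J4 → J2


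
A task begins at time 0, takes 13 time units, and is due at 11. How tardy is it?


Completion = start + processing = 0 + 13 = 13
Tardiness = max(0, C - d) = max(0, 13 - 11)
= max(0, 2)
= 2


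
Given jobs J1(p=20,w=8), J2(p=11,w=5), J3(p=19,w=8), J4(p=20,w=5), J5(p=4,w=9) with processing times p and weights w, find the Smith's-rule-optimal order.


WSPT (Smith's rule): sort by p/w ascending
  J5: p/w = 4/9 = 0.444
  J2: p/w = 11/5 = 2.200
  J3: p/w = 19/8 = 2.375
  J1: p/w = 20/8 = 2.500
  J4: p/w = 20/5 = 4.000
Order: J5 → J2 → J3 → J1 → J4


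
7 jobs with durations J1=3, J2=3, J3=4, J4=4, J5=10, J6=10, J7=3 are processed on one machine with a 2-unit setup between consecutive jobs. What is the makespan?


Makespan = Σ processing + (n-1) × setup
= (3 + 3 + 4 + 4 + 10 + 10 + 3) + (7-1)×2
= 37 + 12
= 49 time units


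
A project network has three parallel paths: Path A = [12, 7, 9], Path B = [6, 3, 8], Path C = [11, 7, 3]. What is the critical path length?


Path A: 12 + 7 + 9 = 28
Path B: 6 + 3 + 8 = 17
Path C: 11 + 7 + 3 = 21
Critical path = longest = max(28, 17, 21)
= 28 (Path A)


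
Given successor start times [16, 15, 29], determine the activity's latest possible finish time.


LF = min of all successor start times
Successors start at: [16, 15, 29]
LF = min(16, 15, 29)
= 15


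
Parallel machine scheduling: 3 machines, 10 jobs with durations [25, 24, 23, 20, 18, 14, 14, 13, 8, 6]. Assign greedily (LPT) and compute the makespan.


Jobs (LPT sorted): [25, 24, 23, 20, 18, 14, 14, 13, 8, 6]
Machines: 3
  J=25 → Machine 1 (load: 0+25=25)
  J=24 → Machine 2 (load: 0+24=24)
  J=23 → Machine 3 (load: 0+23=23)
  J=20 → Machine 3 (load: 23+20=43)
  J=18 → Machine 2 (load: 24+18=42)
  J=14 → Machine 1 (load: 25+14=39)
  J=14 → Machine 1 (load: 39+14=53)
  J=13 → Machine 2 (load: 42+13=55)
  J=8 → Machine 3 (load: 43+8=51)
  J=6 → Machine 3 (load: 51+6=57)
Machine loads: [53, 55, 57]
Makespan = max = 57 time units


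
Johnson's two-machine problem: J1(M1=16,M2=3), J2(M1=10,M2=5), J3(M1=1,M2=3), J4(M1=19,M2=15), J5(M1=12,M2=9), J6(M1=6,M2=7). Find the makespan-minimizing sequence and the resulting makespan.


Johnson's rule:
Group 1 (M1≤M2, sort by M1): ['J3', 'J6']
Group 2 (M1>M2, sort desc M2): ['J4', 'J5', 'J2', 'J1']
Sequence: J3 → J6 → J4 → J5 → J2 → J1
Makespan calculation:
  J3: M1 done=1, M2 done=4
  J6: M1 done=7, M2 done=14
  J4: M1 done=26, M2 done=41
  J5: M1 done=38, M2 done=50
  J2: M1 done=48, M2 done=55
  J1: M1 done=64, M2 done=67
= Sequence: J3 → J6 → J4 → J5 → J2 → J1, Makespan: 67


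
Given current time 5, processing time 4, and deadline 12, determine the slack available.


Slack = due - current_time - processing
= 12 - 5 - 4
= 3


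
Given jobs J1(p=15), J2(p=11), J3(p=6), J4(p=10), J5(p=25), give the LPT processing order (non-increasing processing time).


LPT: sort by longest processing time first
  J5: p=25
  J1: p=15
  J2: p=11
  J4: p=10
  J3: p=6
Order: J5 → J1 → J2 → J4 → J3


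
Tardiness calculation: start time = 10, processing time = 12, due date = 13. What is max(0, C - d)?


Completion = start + processing = 10 + 12 = 22
Tardiness = max(0, C - d) = max(0, 22 - 13)
= max(0, 9)
= 9


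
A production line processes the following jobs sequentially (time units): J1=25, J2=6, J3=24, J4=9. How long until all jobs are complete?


Sequential makespan: sum all processing times
= 25 + 6 + 24 + 9
= 64 time units


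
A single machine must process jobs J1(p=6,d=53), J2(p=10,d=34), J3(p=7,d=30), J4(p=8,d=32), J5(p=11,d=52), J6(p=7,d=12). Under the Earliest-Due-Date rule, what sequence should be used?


EDD: sort by earliest due date
  J6: d=12, p=7
  J3: d=30, p=7
  J4: d=32, p=8
  J2: d=34, p=10
  J5: d=52, p=11
  J1: d=53, p=6
Order: J6 → J3 → J4 → J2 → J5 → J1


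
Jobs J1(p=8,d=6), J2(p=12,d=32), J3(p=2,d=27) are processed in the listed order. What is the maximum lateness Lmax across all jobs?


Lateness per job (L = C - d):
  J1: C=8, d=6, L=2
  J2: C=20, d=32, L=-12
  J3: C=22, d=27, L=-5
Lmax = max(2, -12, -5)
= 2


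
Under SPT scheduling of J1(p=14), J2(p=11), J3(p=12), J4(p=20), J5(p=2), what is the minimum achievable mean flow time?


SPT order: J5 → J2 → J3 → J1 → J4
Completion times:
  J5: C=2
  J2: C=13
  J3: C=25
  J1: C=39
  J4: C=59
Sum = 138, n = 5
Mean flow = 138/5
= 27.60


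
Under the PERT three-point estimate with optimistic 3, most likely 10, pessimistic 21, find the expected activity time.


te = (o + 4m + p) / 6
= (3 + 4×10 + 21) / 6
= (3 + 40 + 21) / 6
= 64 / 6
= 10.67


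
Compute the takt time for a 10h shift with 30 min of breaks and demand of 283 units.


Available = 10×60 - 30 = 570 min
Takt time = 570 / 283
= 2.01 min/unit


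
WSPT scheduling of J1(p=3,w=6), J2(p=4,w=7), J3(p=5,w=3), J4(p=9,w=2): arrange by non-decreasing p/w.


WSPT (Smith's rule): sort by p/w ascending
  J1: p/w = 3/6 = 0.500
  J2: p/w = 4/7 = 0.571
  J3: p/w = 5/3 = 1.667
  J4: p/w = 9/2 = 4.500
Order: J1 → J2 → J3 → J4


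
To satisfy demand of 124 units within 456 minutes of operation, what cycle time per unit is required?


Cycle time = available time / demand
= 456 / 124
= 3.68 min/unit


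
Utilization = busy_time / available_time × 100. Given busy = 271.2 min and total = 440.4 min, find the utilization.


Utilization = busy / total × 100
= 271.2 / 440.4 × 100
= 61.6%


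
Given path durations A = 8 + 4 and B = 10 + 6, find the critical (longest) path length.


Path A: 8 + 4 = 12
Path B: 10 + 6 = 16
Critical path = longest = max(12, 16)
= 16 (Path B)


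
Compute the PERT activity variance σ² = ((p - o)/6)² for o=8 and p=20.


σ² = ((p - o) / 6)² = (p - o)² / 36
= (20 - 8)² / 36
= 12² / 36
= 144 / 36
= 4.0000


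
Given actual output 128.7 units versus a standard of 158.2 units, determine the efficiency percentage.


Efficiency = (actual / standard) × 100
= (128.7 / 158.2) × 100
= 81.4%


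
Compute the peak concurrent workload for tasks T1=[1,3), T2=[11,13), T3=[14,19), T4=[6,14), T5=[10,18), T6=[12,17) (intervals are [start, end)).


Check each time point for overlaps:
  t=12: 4 tasks active (T2, T4, T5, T6)
Max concurrent = 4


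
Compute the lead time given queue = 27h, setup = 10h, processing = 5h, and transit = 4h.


Lead time = queue + setup + processing + transit
= 27 + 10 + 5 + 4
= 46 hours


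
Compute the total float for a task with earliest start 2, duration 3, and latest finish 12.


EF = ES + duration = 2 + 3 = 5
LS = LF - duration = 12 - 3 = 9
Total Float = LF - EF = 12 - 5
(or LS - ES = 9 - 2)
= 7


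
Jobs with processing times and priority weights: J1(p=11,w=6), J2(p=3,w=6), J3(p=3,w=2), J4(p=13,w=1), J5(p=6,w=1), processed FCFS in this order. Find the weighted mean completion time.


Completion times:
  J1: C=11, w×C=6×11=66
  J2: C=14, w×C=6×14=84
  J3: C=17, w×C=2×17=34
  J4: C=30, w×C=1×30=30
  J5: C=36, w×C=1×36=36
Sum w×C = 250
Sum w = 16
Weighted avg = 250/16
= 15.62


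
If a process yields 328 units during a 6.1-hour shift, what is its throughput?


Throughput = units / time
= 328 / 6.1
= 53.8 units/hour


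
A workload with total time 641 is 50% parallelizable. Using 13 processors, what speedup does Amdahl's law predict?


Amdahl's law: T_p = T × ((1-p) + p/N)
= 641 × ((1-0.5) + 0.5/13)
= 641 × (0.50 + 0.0385)
= 641 × 0.5385
= 345.15
Speedup = 641/345.15
= 1.86×


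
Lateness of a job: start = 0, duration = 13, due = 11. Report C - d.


Completion = 0 + 13 = 13
Lateness = C - d = 13 - 11
= 2


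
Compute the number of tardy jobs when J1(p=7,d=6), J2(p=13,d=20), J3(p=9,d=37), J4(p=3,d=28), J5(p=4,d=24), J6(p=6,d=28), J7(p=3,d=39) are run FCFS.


Completion vs due date:
  J1: C=7, d=6 → TARDY
  J2: C=20, d=20 → on time
  J3: C=29, d=37 → on time
  J4: C=32, d=28 → TARDY
  J5: C=36, d=24 → TARDY
  J6: C=42, d=28 → TARDY
  J7: C=45, d=39 → TARDY
Tardy jobs: J1, J4, J5, J6, J7
Count = 5


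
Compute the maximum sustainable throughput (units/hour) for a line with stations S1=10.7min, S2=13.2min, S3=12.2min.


Bottleneck = longest station time
Station times: [10.7, 13.2, 12.2]
Max = 13.2 min
Rate = 60 / 13.2
= 4.55 units/hour (bottleneck: 13.2min)


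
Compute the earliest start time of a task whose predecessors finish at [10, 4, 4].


ES = max of all predecessor completion times
Predecessors: [10, 4, 4]
ES = max(10, 4, 4)
= 10


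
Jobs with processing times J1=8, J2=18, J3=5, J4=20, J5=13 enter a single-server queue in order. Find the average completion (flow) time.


Completion times:
  J1: completes at 8
  J2: completes at 26
  J3: completes at 31
  J4: completes at 51
  J5: completes at 64
Sum = 180
Average = 180/5
= 36.00


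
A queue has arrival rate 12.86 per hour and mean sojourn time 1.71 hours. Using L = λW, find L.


Little's law: L = λ × W
= 12.86 × 1.71
= 21.99


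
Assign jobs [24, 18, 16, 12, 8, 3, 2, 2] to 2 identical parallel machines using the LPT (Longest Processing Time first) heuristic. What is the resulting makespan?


Jobs (LPT sorted): [24, 18, 16, 12, 8, 3, 2, 2]
Machines: 2
  J=24 → Machine 1 (load: 0+24=24)
  J=18 → Machine 2 (load: 0+18=18)
  J=16 → Machine 2 (load: 18+16=34)
  J=12 → Machine 1 (load: 24+12=36)
  J=8 → Machine 2 (load: 34+8=42)
  J=3 → Machine 1 (load: 36+3=39)
  J=2 → Machine 1 (load: 39+2=41)
  J=2 → Machine 1 (load: 41+2=43)
Machine loads: [43, 42]
Makespan = max = 43 time units


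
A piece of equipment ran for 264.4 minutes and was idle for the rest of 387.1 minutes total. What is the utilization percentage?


Utilization = busy / total × 100
= 264.4 / 387.1 × 100
= 68.3%


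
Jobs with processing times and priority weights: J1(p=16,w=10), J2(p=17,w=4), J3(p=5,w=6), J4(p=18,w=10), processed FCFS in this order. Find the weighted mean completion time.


Completion times:
  J1: C=16, w×C=10×16=160
  J2: C=33, w×C=4×33=132
  J3: C=38, w×C=6×38=228
  J4: C=56, w×C=10×56=560
Sum w×C = 1080
Sum w = 30
Weighted avg = 1080/30
= 36.00


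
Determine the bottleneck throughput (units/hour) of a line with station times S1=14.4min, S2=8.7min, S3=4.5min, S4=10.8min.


Bottleneck = longest station time
Station times: [14.4, 8.7, 4.5, 10.8]
Max = 14.4 min
Rate = 60 / 14.4
= 4.17 units/hour (bottleneck: 14.4min)


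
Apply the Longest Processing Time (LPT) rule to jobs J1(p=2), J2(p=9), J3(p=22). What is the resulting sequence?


LPT: sort by longest processing time first
  J3: p=22
  J2: p=9
  J1: p=2
Order: J3 → J2 → J1


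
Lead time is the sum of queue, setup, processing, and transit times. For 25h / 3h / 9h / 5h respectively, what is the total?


Lead time = queue + setup + processing + transit
= 25 + 3 + 9 + 5
= 42 hours


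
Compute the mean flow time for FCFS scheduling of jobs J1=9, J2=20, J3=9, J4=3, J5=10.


Completion times:
  J1: completes at 9
  J2: completes at 29
  J3: completes at 38
  J4: completes at 41
  J5: completes at 51
Sum = 168
Average = 168/5
= 33.60


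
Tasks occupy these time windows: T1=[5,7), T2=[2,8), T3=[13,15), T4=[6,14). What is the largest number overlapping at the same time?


Check each time point for overlaps:
  t=6: 3 tasks active (T1, T2, T4)
Max concurrent = 3


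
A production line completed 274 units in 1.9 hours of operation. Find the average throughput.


Throughput = units / time
= 274 / 1.9
= 144.2 units/hour


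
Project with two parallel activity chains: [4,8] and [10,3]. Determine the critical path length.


Path A: 4 + 8 = 12
Path B: 10 + 3 = 13
Critical path = longest = max(12, 13)
= 13 (Path B)


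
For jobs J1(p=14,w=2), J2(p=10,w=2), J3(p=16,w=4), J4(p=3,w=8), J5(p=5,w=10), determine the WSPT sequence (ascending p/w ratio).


WSPT (Smith's rule): sort by p/w ascending
  J4: p/w = 3/8 = 0.375
  J5: p/w = 5/10 = 0.500
  J3: p/w = 16/4 = 4.000
  J2: p/w = 10/2 = 5.000
  J1: p/w = 14/2 = 7.000
Order: J4 → J5 → J3 → J2 → J1


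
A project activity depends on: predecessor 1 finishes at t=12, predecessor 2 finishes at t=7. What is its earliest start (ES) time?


ES = max of all predecessor completion times
Predecessors: [12, 7]
ES = max(12, 7)
= 12


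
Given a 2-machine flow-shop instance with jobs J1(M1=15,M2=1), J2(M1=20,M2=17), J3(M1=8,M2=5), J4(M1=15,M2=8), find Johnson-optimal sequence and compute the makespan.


Johnson's rule:
Group 1 (M1≤M2, sort by M1): []
Group 2 (M1>M2, sort desc M2): ['J2', 'J4', 'J3', 'J1']
Sequence: J2 → J4 → J3 → J1
Makespan calculation:
  J2: M1 done=20, M2 done=37
  J4: M1 done=35, M2 done=45
  J3: M1 done=43, M2 done=50
  J1: M1 done=58, M2 done=59
= Sequence: J2 → J4 → J3 → J1, Makespan: 59


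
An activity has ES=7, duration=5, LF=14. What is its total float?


EF = ES + duration = 7 + 5 = 12
LS = LF - duration = 14 - 5 = 9
Total Float = LF - EF = 14 - 12
(or LS - ES = 9 - 7)
= 2


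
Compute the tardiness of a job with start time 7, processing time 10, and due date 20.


Completion = start + processing = 7 + 10 = 17
Tardiness = max(0, C - d) = max(0, 17 - 20)
= max(0, -3)
= 0


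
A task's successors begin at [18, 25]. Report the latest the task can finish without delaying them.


LF = min of all successor start times
Successors start at: [18, 25]
LF = min(18, 25)
= 18


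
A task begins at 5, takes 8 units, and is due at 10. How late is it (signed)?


Completion = 5 + 8 = 13
Lateness = C - d = 13 - 10
= 3


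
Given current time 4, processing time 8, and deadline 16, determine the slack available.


Slack = due - current_time - processing
= 16 - 4 - 8
= 4


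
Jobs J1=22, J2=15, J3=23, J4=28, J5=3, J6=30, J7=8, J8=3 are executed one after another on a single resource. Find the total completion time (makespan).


Sequential makespan: sum all processing times
= 22 + 15 + 23 + 28 + 3 + 30 + 8 + 3
= 132 time units


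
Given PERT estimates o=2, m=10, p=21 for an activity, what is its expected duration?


te = (o + 4m + p) / 6
= (2 + 4×10 + 21) / 6
= (2 + 40 + 21) / 6
= 63 / 6
= 10.50


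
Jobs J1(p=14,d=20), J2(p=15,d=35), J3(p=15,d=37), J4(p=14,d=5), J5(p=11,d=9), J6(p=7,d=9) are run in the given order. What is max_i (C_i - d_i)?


Lateness per job (L = C - d):
  J1: C=14, d=20, L=-6
  J2: C=29, d=35, L=-6
  J3: C=44, d=37, L=7
  J4: C=58, d=5, L=53
  J5: C=69, d=9, L=60
  J6: C=76, d=9, L=67
Lmax = max(-6, -6, 7, 53, 60, 67)
= 67


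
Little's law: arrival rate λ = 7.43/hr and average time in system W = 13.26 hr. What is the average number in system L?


Little's law: L = λ × W
= 7.43 × 13.26
= 98.52


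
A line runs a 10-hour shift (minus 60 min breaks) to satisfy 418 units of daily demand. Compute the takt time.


Available = 10×60 - 60 = 540 min
Takt time = 540 / 418
= 1.29 min/unit


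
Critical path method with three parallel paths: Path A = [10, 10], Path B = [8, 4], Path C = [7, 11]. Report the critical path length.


Path A: 10 + 10 = 20
Path B: 8 + 4 = 12
Path C: 7 + 11 = 18
Critical path = longest = max(20, 12, 18)
= 20 (Path A)


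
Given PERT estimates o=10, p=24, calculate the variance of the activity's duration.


σ² = ((p - o) / 6)² = (p - o)² / 36
= (24 - 10)² / 36
= 14² / 36
= 196 / 36
= 5.4444


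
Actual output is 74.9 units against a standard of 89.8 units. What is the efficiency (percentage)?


Efficiency = (actual / standard) × 100
= (74.9 / 89.8) × 100
= 83.4%


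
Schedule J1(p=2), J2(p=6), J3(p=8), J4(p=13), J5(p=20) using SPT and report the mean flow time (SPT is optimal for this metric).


SPT order: J1 → J2 → J3 → J4 → J5
Completion times:
  J1: C=2
  J2: C=8
  J3: C=16
  J4: C=29
  J5: C=49
Sum = 104, n = 5
Mean flow = 104/5
= 20.80


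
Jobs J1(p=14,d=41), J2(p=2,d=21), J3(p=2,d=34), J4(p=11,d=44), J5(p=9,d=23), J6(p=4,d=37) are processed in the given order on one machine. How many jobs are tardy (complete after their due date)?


Completion vs due date:
  J1: C=14, d=41 → on time
  J2: C=16, d=21 → on time
  J3: C=18, d=34 → on time
  J4: C=29, d=44 → on time
  J5: C=38, d=23 → TARDY
  J6: C=42, d=37 → TARDY
Tardy jobs: J5, J6
Count = 2


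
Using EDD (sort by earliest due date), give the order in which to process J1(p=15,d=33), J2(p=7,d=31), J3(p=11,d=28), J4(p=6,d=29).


EDD: sort by earliest due date
  J3: d=28, p=11
  J4: d=29, p=6
  J2: d=31, p=7
  J1: d=33, p=15
Order: J3 → J4 → J2 → J1


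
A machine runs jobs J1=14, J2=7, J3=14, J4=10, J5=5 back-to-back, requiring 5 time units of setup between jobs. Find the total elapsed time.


Makespan = Σ processing + (n-1) × setup
= (14 + 7 + 14 + 10 + 5) + (5-1)×5
= 50 + 20
= 70 time units


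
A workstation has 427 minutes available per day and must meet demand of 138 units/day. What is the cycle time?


Cycle time = available time / demand
= 427 / 138
= 3.09 min/unit


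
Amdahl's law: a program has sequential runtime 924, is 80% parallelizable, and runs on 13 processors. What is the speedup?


Amdahl's law: T_p = T × ((1-p) + p/N)
= 924 × ((1-0.8) + 0.8/13)
= 924 × (0.20 + 0.0615)
= 924 × 0.2615
= 241.66
Speedup = 924/241.66
= 3.82×


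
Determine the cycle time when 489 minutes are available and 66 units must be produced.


Cycle time = available time / demand
= 489 / 66
= 7.41 min/unit


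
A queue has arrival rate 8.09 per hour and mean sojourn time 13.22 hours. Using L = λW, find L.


Little's law: L = λ × W
= 8.09 × 13.22
= 106.95


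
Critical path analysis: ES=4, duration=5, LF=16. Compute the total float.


EF = ES + duration = 4 + 5 = 9
LS = LF - duration = 16 - 5 = 11
Total Float = LF - EF = 16 - 9
(or LS - ES = 11 - 4)
= 7


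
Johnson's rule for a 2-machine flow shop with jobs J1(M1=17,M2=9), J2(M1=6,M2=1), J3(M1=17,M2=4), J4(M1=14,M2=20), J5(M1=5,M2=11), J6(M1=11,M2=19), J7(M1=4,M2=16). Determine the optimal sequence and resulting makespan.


Johnson's rule:
Group 1 (M1≤M2, sort by M1): ['J7', 'J5', 'J6', 'J4']
Group 2 (M1>M2, sort desc M2): ['J1', 'J3', 'J2']
Sequence: J7 → J5 → J6 → J4 → J1 → J3 → J2
Makespan calculation:
  J7: M1 done=4, M2 done=20
  J5: M1 done=9, M2 done=31
  J6: M1 done=20, M2 done=50
  J4: M1 done=34, M2 done=70
  J1: M1 done=51, M2 done=79
  J3: M1 done=68, M2 done=83
  J2: M1 done=74, M2 done=84
= Sequence: J7 → J5 → J6 → J4 → J1 → J3 → J2, Makespan: 84


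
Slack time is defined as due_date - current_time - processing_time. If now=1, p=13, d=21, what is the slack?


Slack = due - current_time - processing
= 21 - 1 - 13
= 7


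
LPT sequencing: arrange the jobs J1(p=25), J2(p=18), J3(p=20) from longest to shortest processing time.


LPT: sort by longest processing time first
  J1: p=25
  J3: p=20
  J2: p=18
Order: J1 → J3 → J2


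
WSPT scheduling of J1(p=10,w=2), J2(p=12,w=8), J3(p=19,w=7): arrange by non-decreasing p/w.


WSPT (Smith's rule): sort by p/w ascending
  J2: p/w = 12/8 = 1.500
  J3: p/w = 19/7 = 2.714
  J1: p/w = 10/2 = 5.000
Order: J2 → J3 → J1


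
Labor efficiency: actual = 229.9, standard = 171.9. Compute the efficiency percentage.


Efficiency = (actual / standard) × 100
= (229.9 / 171.9) × 100
= 133.7%


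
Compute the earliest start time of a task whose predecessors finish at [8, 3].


ES = max of all predecessor completion times
Predecessors: [8, 3]
ES = max(8, 3)
= 8


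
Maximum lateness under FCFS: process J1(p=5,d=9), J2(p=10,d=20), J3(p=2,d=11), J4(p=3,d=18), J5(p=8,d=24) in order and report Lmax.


Lateness per job (L = C - d):
  J1: C=5, d=9, L=-4
  J2: C=15, d=20, L=-5
  J3: C=17, d=11, L=6
  J4: C=20, d=18, L=2
  J5: C=28, d=24, L=4
Lmax = max(-4, -5, 6, 2, 4)
= 6


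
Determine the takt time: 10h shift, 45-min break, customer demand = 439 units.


Available = 10×60 - 45 = 555 min
Takt time = 555 / 439
= 1.26 min/unit


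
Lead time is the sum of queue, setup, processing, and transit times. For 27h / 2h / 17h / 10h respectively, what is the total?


Lead time = queue + setup + processing + transit
= 27 + 2 + 17 + 10
= 56 hours


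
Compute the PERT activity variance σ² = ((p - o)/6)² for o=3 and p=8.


σ² = ((p - o) / 6)² = (p - o)² / 36
= (8 - 3)² / 36
= 5² / 36
= 25 / 36
= 0.6944


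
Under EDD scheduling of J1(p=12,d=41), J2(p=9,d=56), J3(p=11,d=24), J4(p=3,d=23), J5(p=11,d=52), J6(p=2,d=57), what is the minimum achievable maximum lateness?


EDD order: J4 → J3 → J1 → J5 → J2 → J6
Completion and lateness:
  J4: C=3, d=23, L=3-23=-20
  J3: C=14, d=24, L=14-24=-10
  J1: C=26, d=41, L=26-41=-15
  J5: C=37, d=52, L=37-52=-15
  J2: C=46, d=56, L=46-56=-10
  J6: C=48, d=57, L=48-57=-9
Lmax = max(-20, -10, -15, -15, -10, -9)
= -9


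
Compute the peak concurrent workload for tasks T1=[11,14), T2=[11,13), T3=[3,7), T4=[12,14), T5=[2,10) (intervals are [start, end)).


Check each time point for overlaps:
  t=12: 3 tasks active (T1, T2, T4)
Max concurrent = 3


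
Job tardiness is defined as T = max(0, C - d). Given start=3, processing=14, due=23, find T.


Completion = start + processing = 3 + 14 = 17
Tardiness = max(0, C - d) = max(0, 17 - 23)
= max(0, -6)
= 0


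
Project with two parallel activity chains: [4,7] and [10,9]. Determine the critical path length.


Path A: 4 + 7 = 11
Path B: 10 + 9 = 19
Critical path = longest = max(11, 19)
= 19 (Path B)


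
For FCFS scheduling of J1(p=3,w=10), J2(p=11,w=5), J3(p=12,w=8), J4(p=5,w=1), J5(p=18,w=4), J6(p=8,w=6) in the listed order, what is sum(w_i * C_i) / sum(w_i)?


Completion times:
  J1: C=3, w×C=10×3=30
  J2: C=14, w×C=5×14=70
  J3: C=26, w×C=8×26=208
  J4: C=31, w×C=1×31=31
  J5: C=49, w×C=4×49=196
  J6: C=57, w×C=6×57=342
Sum w×C = 877
Sum w = 34
Weighted avg = 877/34
= 25.79


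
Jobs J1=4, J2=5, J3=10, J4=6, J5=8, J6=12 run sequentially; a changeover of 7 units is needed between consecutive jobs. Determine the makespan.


Makespan = Σ processing + (n-1) × setup
= (4 + 5 + 10 + 6 + 8 + 12) + (6-1)×7
= 45 + 35
= 80 time units


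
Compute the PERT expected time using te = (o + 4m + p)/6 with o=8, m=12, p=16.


te = (o + 4m + p) / 6
= (8 + 4×12 + 16) / 6
= (8 + 48 + 16) / 6
= 72 / 6
= 12.00


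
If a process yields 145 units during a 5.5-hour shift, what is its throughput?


Throughput = units / time
= 145 / 5.5
= 26.4 units/hour


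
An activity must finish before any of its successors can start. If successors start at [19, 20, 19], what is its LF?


LF = min of all successor start times
Successors start at: [19, 20, 19]
LF = min(19, 20, 19)
= 19


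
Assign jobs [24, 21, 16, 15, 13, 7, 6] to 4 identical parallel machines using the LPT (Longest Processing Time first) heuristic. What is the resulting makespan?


Jobs (LPT sorted): [24, 21, 16, 15, 13, 7, 6]
Machines: 4
  J=24 → Machine 1 (load: 0+24=24)
  J=21 → Machine 2 (load: 0+21=21)
  J=16 → Machine 3 (load: 0+16=16)
  J=15 → Machine 4 (load: 0+15=15)
  J=13 → Machine 4 (load: 15+13=28)
  J=7 → Machine 3 (load: 16+7=23)
  J=6 → Machine 2 (load: 21+6=27)
Machine loads: [24, 27, 23, 28]
Makespan = max = 28 time units


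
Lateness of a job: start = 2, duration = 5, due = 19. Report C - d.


Completion = 2 + 5 = 7
Lateness = C - d = 7 - 19
= -12


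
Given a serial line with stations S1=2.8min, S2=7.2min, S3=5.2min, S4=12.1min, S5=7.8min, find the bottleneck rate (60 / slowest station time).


Bottleneck = longest station time
Station times: [2.8, 7.2, 5.2, 12.1, 7.8]
Max = 12.1 min
Rate = 60 / 12.1
= 4.96 units/hour (bottleneck: 12.1min)


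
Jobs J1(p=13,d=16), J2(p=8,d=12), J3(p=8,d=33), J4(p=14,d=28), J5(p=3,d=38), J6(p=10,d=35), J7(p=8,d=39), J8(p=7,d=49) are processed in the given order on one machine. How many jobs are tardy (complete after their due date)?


Completion vs due date:
  J1: C=13, d=16 → on time
  J2: C=21, d=12 → TARDY
  J3: C=29, d=33 → on time
  J4: C=43, d=28 → TARDY
  J5: C=46, d=38 → TARDY
  J6: C=56, d=35 → TARDY
  J7: C=64, d=39 → TARDY
  J8: C=71, d=49 → TARDY
Tardy jobs: J2, J4, J5, J6, J7, J8
Count = 6


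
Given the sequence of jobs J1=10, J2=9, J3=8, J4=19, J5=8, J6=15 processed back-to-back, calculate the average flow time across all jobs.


Completion times:
  J1: completes at 10
  J2: completes at 19
  J3: completes at 27
  J4: completes at 46
  J5: completes at 54
  J6: completes at 69
Sum = 225
Average = 225/6
= 37.50


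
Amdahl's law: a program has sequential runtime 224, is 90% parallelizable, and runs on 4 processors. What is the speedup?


Amdahl's law: T_p = T × ((1-p) + p/N)
= 224 × ((1-0.9) + 0.9/4)
= 224 × (0.10 + 0.2250)
= 224 × 0.3250
= 72.80
Speedup = 224/72.80
= 3.08×


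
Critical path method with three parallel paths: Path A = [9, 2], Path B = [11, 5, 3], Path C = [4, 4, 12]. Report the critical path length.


Path A: 9 + 2 = 11
Path B: 11 + 5 + 3 = 19
Path C: 4 + 4 + 12 = 20
Critical path = longest = max(11, 19, 20)
= 20 (Path C)


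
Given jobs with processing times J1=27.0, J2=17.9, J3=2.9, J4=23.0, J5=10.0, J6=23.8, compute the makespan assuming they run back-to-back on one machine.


Sequential makespan: sum all processing times
= 27.0 + 17.9 + 2.9 + 23.0 + 10.0 + 23.8
= 104.6 time units


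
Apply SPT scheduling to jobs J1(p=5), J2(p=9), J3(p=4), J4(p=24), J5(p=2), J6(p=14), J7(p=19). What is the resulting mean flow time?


SPT order: J5 → J3 → J1 → J2 → J6 → J7 → J4
Completion times:
  J5: C=2
  J3: C=6
  J1: C=11
  J2: C=20
  J6: C=34
  J7: C=53
  J4: C=77
Sum = 203, n = 7
Mean flow = 203/7
= 29.00


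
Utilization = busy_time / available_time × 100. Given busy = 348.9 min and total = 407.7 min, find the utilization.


Utilization = busy / total × 100
= 348.9 / 407.7 × 100
= 85.6%


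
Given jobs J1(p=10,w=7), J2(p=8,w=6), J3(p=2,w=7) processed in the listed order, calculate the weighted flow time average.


Completion times:
  J1: C=10, w×C=7×10=70
  J2: C=18, w×C=6×18=108
  J3: C=20, w×C=7×20=140
Sum w×C = 318
Sum w = 20
Weighted avg = 318/20
= 15.90


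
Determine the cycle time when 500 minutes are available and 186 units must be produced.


Cycle time = available time / demand
= 500 / 186
= 2.69 min/unit


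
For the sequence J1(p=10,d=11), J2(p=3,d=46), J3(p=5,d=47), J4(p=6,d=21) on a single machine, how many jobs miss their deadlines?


Completion vs due date:
  J1: C=10, d=11 → on time
  J2: C=13, d=46 → on time
  J3: C=18, d=47 → on time
  J4: C=24, d=21 → TARDY
Tardy jobs: J4
Count = 1


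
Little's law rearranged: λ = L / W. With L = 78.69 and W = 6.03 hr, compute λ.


Little's law: L = λW → λ = L / W
= 78.69 / 6.03
= 13.05 per hour


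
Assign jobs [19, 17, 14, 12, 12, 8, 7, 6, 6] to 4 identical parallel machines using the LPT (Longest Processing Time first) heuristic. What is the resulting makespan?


Jobs (LPT sorted): [19, 17, 14, 12, 12, 8, 7, 6, 6]
Machines: 4
  J=19 → Machine 1 (load: 0+19=19)
  J=17 → Machine 2 (load: 0+17=17)
  J=14 → Machine 3 (load: 0+14=14)
  J=12 → Machine 4 (load: 0+12=12)
  J=12 → Machine 4 (load: 12+12=24)
  J=8 → Machine 3 (load: 14+8=22)
  J=7 → Machine 2 (load: 17+7=24)
  J=6 → Machine 1 (load: 19+6=25)
  J=6 → Machine 3 (load: 22+6=28)
Machine loads: [25, 24, 28, 24]
Makespan = max = 28 time units


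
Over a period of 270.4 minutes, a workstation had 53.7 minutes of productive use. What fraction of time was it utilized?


Utilization = busy / total × 100
= 53.7 / 270.4 × 100
= 19.9%


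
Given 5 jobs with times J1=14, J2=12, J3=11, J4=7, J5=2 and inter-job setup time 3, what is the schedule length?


Makespan = Σ processing + (n-1) × setup
= (14 + 12 + 11 + 7 + 2) + (5-1)×3
= 46 + 12
= 58 time units


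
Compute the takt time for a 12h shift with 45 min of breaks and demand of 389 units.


Available = 12×60 - 45 = 675 min
Takt time = 675 / 389
= 1.74 min/unit


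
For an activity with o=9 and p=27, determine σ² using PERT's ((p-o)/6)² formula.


σ² = ((p - o) / 6)² = (p - o)² / 36
= (27 - 9)² / 36
= 18² / 36
= 324 / 36
= 9.0000


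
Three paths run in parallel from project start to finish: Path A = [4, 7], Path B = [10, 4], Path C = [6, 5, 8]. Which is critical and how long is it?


Path A: 4 + 7 = 11
Path B: 10 + 4 = 14
Path C: 6 + 5 + 8 = 19
Critical path = longest = max(11, 14, 19)
= 19 (Path C)


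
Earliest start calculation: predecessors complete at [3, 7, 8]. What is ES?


ES = max of all predecessor completion times
Predecessors: [3, 7, 8]
ES = max(3, 7, 8)
= 8


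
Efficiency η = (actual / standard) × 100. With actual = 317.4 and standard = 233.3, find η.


Efficiency = (actual / standard) × 100
= (317.4 / 233.3) × 100
= 136.0%


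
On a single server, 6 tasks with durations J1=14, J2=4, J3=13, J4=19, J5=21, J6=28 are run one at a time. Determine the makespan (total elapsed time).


Sequential makespan: sum all processing times
= 14 + 4 + 13 + 19 + 21 + 28
= 99 time units


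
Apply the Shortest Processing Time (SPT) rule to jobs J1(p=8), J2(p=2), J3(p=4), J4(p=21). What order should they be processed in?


SPT: sort by shortest processing time
  J2: p=2
  J3: p=4
  J1: p=8
  J4: p=21
Order: J2 → J3 → J1 → J4


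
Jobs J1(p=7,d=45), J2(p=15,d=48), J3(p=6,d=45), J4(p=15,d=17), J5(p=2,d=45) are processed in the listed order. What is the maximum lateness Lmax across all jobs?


Lateness per job (L = C - d):
  J1: C=7, d=45, L=-38
  J2: C=22, d=48, L=-26
  J3: C=28, d=45, L=-17
  J4: C=43, d=17, L=26
  J5: C=45, d=45, L=0
Lmax = max(-38, -26, -17, 26, 0)
= 26


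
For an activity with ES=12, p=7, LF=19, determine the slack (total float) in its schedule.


EF = ES + duration = 12 + 7 = 19
LS = LF - duration = 19 - 7 = 12
Total Float = LF - EF = 19 - 19
(or LS - ES = 12 - 12)
= 0


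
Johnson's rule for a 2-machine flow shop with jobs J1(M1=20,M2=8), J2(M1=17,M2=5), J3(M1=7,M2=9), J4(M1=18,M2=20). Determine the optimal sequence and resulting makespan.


Johnson's rule:
Group 1 (M1≤M2, sort by M1): ['J3', 'J4']
Group 2 (M1>M2, sort desc M2): ['J1', 'J2']
Sequence: J3 → J4 → J1 → J2
Makespan calculation:
  J3: M1 done=7, M2 done=16
  J4: M1 done=25, M2 done=45
  J1: M1 done=45, M2 done=53
  J2: M1 done=62, M2 done=67
= Sequence: J3 → J4 → J1 → J2, Makespan: 67


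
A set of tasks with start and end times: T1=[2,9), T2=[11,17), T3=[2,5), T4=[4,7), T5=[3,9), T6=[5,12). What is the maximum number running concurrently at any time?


Check each time point for overlaps:
  t=4: 4 tasks active (T1, T3, T4, T5)
Max concurrent = 4


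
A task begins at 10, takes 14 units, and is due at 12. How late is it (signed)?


Completion = 10 + 14 = 24
Lateness = C - d = 24 - 12
= 12


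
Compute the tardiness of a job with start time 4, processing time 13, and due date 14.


Completion = start + processing = 4 + 13 = 17
Tardiness = max(0, C - d) = max(0, 17 - 14)
= max(0, 3)
= 3


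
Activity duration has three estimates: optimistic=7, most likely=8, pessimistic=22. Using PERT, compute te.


te = (o + 4m + p) / 6
= (7 + 4×8 + 22) / 6
= (7 + 32 + 22) / 6
= 61 / 6
= 10.17


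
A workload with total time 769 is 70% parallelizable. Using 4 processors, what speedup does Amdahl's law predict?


Amdahl's law: T_p = T × ((1-p) + p/N)
= 769 × ((1-0.7) + 0.7/4)
= 769 × (0.30 + 0.1750)
= 769 × 0.4750
= 365.28
Speedup = 769/365.28
= 2.11×


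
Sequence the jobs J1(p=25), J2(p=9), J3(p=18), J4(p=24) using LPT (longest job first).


LPT: sort by longest processing time first
  J1: p=25
  J4: p=24
  J3: p=18
  J2: p=9
Order: J1 → J4 → J3 → J2


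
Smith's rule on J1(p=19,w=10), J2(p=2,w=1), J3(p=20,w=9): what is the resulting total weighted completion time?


WSPT order (by p/w): J1 → J2 → J3
  J1: C=19, w·C=10×19=190
  J2: C=21, w·C=1×21=21
  J3: C=41, w·C=9×41=369
Σ w·C = 580
= 580


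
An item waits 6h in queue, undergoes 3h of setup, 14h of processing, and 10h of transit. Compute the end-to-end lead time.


Lead time = queue + setup + processing + transit
= 6 + 3 + 14 + 10
= 33 hours


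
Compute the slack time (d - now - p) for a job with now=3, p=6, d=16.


Slack = due - current_time - processing
= 16 - 3 - 6
= 7


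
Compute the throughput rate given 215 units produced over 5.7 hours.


Throughput = units / time
= 215 / 5.7
= 37.7 units/hour


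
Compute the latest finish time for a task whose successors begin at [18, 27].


LF = min of all successor start times
Successors start at: [18, 27]
LF = min(18, 27)
= 18


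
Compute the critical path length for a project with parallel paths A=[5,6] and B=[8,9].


Path A: 5 + 6 = 11
Path B: 8 + 9 = 17
Critical path = longest = max(11, 17)
= 17 (Path B)


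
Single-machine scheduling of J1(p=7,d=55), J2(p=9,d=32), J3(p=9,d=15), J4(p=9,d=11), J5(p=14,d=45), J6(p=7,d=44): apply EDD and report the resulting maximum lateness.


EDD order: J4 → J3 → J2 → J6 → J5 → J1
Completion and lateness:
  J4: C=9, d=11, L=9-11=-2
  J3: C=18, d=15, L=18-15=3
  J2: C=27, d=32, L=27-32=-5
  J6: C=34, d=44, L=34-44=-10
  J5: C=48, d=45, L=48-45=3
  J1: C=55, d=55, L=55-55=0
Lmax = max(-2, 3, -5, -10, 3, 0)
= 3


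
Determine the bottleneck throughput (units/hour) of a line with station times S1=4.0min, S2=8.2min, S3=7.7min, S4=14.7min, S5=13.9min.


Bottleneck = longest station time
Station times: [4.0, 8.2, 7.7, 14.7, 13.9]
Max = 14.7 min
Rate = 60 / 14.7
= 4.08 units/hour (bottleneck: 14.7min)


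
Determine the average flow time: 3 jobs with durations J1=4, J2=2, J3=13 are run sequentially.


Completion times:
  J1: completes at 4
  J2: completes at 6
  J3: completes at 19
Sum = 29
Average = 29/3
= 9.67


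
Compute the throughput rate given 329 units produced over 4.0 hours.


Throughput = units / time
= 329 / 4.0
= 82.2 units/hour


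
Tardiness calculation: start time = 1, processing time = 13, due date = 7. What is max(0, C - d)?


Completion = start + processing = 1 + 13 = 14
Tardiness = max(0, C - d) = max(0, 14 - 7)
= max(0, 7)
= 7


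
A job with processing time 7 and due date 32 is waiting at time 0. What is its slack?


Slack = due - current_time - processing
= 32 - 0 - 7
= 25


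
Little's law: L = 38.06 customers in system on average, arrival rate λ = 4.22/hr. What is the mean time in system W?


Little's law: L = λW → W = L / λ
= 38.06 / 4.22
= 9.02 hours


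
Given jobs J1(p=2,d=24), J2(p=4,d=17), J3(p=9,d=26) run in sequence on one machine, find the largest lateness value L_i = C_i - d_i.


Lateness per job (L = C - d):
  J1: C=2, d=24, L=-22
  J2: C=6, d=17, L=-11
  J3: C=15, d=26, L=-11
Lmax = max(-22, -11, -11)
= -11


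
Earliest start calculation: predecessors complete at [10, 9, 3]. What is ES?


ES = max of all predecessor completion times
Predecessors: [10, 9, 3]
ES = max(10, 9, 3)
= 10


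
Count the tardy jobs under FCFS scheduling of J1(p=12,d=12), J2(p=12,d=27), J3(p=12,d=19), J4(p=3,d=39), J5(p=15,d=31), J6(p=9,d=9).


Completion vs due date:
  J1: C=12, d=12 → on time
  J2: C=24, d=27 → on time
  J3: C=36, d=19 → TARDY
  J4: C=39, d=39 → on time
  J5: C=54, d=31 → TARDY
  J6: C=63, d=9 → TARDY
Tardy jobs: J3, J5, J6
Count = 3


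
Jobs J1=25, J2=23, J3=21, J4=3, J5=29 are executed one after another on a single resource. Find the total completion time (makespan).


Sequential makespan: sum all processing times
= 25 + 23 + 21 + 3 + 29
= 101 time units
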